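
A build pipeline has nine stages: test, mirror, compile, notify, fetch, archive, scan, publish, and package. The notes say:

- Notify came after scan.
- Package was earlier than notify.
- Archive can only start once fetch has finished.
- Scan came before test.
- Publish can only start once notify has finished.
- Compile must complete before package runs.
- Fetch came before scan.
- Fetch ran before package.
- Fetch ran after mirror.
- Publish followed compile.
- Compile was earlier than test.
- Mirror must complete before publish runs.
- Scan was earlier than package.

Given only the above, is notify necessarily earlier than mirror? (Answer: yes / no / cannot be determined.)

no

Tracing the constraints gives mirror → fetch → scan → notify, so mirror must come before notify.
That means notify cannot be before mirror.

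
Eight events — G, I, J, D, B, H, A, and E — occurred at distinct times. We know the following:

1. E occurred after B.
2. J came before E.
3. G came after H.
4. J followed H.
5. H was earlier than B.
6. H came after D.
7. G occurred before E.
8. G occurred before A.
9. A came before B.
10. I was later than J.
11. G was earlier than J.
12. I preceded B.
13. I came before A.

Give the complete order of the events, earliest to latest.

The constraints fix every adjacent pair, so only one ordering works:
D → H → G → J → I → A → B → E.

D, H, G, J, I, A, B, E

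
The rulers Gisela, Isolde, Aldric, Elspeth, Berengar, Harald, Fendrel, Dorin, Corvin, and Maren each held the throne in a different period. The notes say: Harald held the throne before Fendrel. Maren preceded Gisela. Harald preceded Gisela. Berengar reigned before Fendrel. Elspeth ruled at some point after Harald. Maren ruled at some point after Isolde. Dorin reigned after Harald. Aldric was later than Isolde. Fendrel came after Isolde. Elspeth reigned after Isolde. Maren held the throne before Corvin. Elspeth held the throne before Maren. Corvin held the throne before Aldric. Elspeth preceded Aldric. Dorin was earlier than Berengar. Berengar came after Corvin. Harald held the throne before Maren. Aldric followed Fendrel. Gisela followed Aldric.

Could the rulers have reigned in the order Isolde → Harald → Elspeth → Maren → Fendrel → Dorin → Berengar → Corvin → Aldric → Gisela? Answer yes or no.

The constraints require Berengar before Fendrel, but in the proposed sequence Fendrel appears ahead of Berengar. That one violation is enough.

no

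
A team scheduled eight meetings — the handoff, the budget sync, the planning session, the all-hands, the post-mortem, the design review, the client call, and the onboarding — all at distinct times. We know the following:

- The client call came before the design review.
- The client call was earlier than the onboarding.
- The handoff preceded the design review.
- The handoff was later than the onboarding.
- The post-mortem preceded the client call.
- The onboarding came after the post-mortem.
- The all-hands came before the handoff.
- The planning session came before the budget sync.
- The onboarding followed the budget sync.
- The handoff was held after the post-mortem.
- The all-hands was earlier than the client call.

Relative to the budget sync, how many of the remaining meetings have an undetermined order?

Forced before the budget sync: the planning session; forced after the budget sync: the design review, the handoff, and the onboarding.
That leaves the all-hands, the client call, and the post-mortem with no forced order relative to the budget sync — 3.

3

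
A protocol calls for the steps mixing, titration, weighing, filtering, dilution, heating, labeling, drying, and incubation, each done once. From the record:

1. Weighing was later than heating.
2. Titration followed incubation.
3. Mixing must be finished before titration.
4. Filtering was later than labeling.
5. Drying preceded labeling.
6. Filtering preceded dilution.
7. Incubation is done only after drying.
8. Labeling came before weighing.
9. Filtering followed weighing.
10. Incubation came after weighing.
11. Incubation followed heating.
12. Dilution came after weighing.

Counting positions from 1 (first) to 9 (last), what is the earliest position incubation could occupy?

Drying, heating, labeling, and weighing must all come before incubation — 4 forced predecessors.
Nothing else is forced ahead of incubation, so its earliest slot is position 4 + 1 = 5.

5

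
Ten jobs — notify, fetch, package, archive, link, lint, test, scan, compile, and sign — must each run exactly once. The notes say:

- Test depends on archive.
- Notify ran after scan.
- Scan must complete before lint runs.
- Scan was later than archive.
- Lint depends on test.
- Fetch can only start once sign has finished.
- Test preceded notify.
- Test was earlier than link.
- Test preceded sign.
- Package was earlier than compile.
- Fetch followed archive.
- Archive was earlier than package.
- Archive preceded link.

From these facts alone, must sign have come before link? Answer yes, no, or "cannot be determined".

No chain of stated constraints runs from sign to link, and none runs from link to sign either.
So the relative order of sign and link is not fixed by the given facts.

cannot be determined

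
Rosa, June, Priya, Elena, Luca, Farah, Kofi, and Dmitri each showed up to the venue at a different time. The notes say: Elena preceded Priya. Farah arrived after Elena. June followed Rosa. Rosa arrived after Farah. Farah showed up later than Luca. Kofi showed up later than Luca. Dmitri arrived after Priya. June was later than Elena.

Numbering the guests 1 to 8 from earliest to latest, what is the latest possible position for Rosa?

7

Rosa must come before June — 1 guest forced after them.
Everything else can be placed before Rosa in some valid order, so Rosa can sit as late as position 8 − 1 = 7.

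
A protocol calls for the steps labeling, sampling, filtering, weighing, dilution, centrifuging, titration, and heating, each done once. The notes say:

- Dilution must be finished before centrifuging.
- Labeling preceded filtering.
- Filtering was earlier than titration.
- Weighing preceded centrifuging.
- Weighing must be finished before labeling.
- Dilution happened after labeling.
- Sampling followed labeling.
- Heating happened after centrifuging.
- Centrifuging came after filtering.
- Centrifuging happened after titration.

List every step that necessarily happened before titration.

filtering, labeling, weighing

Directly stated before titration: filtering.
Labeling reaches titration via labeling → filtering → titration.
Weighing reaches titration via weighing → labeling → filtering → titration.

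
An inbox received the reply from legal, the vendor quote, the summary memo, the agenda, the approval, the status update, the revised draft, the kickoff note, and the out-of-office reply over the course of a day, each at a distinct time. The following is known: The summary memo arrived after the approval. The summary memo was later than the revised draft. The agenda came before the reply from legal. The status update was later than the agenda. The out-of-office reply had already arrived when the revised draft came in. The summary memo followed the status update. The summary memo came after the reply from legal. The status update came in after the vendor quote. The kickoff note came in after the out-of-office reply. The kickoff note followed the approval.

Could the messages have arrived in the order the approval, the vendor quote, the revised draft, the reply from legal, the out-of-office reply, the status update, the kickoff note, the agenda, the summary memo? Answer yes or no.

no

The constraints require the out-of-office reply before the revised draft, but in the proposed sequence the revised draft appears ahead of the out-of-office reply. That one violation is enough.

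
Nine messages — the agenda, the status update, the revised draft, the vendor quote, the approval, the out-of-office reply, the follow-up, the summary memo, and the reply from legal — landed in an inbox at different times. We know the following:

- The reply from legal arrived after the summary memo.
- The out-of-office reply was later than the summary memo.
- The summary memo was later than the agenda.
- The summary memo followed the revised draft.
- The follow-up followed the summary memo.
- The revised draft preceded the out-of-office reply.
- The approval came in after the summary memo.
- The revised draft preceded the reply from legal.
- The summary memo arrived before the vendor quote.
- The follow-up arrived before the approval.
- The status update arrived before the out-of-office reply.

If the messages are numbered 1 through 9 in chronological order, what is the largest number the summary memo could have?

4

The summary memo must come before the approval, the follow-up, the out-of-office reply, the reply from legal, and the vendor quote — 5 messages forced after it.
Everything else can be placed before the summary memo in some valid order, so the summary memo can sit as late as position 9 − 5 = 4.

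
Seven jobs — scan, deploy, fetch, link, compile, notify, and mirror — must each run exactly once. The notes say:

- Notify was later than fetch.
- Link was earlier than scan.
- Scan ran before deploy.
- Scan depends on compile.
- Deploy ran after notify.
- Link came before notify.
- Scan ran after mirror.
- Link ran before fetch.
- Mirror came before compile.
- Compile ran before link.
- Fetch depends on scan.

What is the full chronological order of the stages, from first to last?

The constraints fix every adjacent pair, so only one ordering works:
mirror → compile → link → scan → fetch → notify → deploy.

mirror, compile, link, scan, fetch, notify, deploy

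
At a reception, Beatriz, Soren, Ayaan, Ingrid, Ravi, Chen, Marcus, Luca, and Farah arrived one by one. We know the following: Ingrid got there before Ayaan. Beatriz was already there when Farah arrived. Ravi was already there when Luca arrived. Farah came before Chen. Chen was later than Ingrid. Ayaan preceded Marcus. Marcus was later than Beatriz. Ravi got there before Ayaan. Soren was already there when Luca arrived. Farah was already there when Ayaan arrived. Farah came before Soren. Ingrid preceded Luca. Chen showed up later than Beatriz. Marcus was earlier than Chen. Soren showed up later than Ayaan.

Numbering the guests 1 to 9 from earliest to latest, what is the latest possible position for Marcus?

Marcus must come before Chen — 1 guest forced after them.
Everything else can be placed before Marcus in some valid order, so Marcus can sit as late as position 9 − 1 = 8.

8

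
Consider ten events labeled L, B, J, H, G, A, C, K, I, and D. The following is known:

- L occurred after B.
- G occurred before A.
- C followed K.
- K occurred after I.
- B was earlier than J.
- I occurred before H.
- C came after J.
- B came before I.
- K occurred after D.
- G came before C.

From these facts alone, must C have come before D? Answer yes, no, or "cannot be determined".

Tracing the constraints gives D → K → C, so D must come before C.
That means C cannot be before D.

no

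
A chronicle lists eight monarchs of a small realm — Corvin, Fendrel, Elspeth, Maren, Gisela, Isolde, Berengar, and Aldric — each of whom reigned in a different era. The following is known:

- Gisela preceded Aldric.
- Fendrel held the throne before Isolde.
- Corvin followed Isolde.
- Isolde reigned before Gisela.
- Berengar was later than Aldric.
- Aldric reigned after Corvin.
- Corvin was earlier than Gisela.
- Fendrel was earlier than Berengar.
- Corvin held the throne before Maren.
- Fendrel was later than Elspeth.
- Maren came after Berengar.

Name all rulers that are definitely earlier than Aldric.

Corvin, Elspeth, Fendrel, Gisela, Isolde

Directly stated before Aldric: Corvin and Gisela.
Elspeth reaches Aldric via Elspeth → Fendrel → Isolde → Gisela → Aldric.
Fendrel reaches Aldric via Fendrel → Isolde → Gisela → Aldric.
Isolde reaches Aldric via Isolde → Gisela → Aldric.
No chain forces Berengar (or any of the others) ahead of Aldric.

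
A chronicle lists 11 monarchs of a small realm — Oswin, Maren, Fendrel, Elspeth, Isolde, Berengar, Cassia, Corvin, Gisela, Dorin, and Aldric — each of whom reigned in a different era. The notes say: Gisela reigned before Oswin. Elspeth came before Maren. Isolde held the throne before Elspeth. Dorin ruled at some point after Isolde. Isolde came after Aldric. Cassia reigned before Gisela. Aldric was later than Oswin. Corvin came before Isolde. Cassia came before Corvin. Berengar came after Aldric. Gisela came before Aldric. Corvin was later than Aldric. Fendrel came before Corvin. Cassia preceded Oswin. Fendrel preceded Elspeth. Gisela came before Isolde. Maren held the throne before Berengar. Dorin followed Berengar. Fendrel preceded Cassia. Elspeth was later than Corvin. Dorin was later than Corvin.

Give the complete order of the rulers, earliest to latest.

The constraints fix every adjacent pair, so only one ordering works:
Fendrel → Cassia → Gisela → Oswin → Aldric → Corvin → Isolde → Elspeth → Maren → Berengar → Dorin.

Fendrel, Cassia, Gisela, Oswin, Aldric, Corvin, Isolde, Elspeth, Maren, Berengar, Dorin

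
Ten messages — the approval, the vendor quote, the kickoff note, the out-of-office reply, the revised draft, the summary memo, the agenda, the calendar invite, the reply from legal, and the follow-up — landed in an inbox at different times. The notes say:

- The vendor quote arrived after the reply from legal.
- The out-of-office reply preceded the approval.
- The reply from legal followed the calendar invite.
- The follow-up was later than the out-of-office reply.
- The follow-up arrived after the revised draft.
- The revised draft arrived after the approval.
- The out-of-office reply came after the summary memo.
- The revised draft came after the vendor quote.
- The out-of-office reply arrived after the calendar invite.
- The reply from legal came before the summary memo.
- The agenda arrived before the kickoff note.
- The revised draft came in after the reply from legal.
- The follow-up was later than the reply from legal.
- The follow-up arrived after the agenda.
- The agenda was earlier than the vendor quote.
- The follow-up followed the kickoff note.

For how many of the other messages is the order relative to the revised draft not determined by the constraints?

1

Forced before the revised draft: the agenda, the approval, the calendar invite, the out-of-office reply, the reply from legal, the summary memo, and the vendor quote; forced after the revised draft: the follow-up.
That leaves the kickoff note with no forced order relative to the revised draft — 1.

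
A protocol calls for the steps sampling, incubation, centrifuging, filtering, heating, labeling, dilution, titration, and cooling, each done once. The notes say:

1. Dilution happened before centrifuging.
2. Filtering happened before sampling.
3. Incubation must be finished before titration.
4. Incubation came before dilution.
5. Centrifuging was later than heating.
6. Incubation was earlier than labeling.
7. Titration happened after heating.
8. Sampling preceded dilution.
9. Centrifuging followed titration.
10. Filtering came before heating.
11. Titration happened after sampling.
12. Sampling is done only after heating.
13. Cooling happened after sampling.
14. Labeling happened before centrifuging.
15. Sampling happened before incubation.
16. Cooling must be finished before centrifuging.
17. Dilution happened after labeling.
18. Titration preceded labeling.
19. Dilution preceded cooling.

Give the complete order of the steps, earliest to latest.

The constraints fix every adjacent pair, so only one ordering works:
filtering → heating → sampling → incubation → titration → labeling → dilution → cooling → centrifuging.

filtering, heating, sampling, incubation, titration, labeling, dilution, cooling, centrifuging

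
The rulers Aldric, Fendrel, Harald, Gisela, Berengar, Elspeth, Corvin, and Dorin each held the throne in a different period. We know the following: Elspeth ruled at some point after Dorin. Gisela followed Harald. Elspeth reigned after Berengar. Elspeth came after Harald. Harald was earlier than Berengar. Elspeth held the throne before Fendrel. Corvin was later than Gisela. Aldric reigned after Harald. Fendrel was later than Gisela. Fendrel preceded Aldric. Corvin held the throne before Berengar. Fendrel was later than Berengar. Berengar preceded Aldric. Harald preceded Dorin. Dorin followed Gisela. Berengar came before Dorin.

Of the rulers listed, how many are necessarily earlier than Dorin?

Directly stated before Dorin: Berengar, Gisela, and Harald.
Corvin reaches Dorin via Corvin → Berengar → Dorin.
That's Berengar, Corvin, Gisela, and Harald — 4 in all.

4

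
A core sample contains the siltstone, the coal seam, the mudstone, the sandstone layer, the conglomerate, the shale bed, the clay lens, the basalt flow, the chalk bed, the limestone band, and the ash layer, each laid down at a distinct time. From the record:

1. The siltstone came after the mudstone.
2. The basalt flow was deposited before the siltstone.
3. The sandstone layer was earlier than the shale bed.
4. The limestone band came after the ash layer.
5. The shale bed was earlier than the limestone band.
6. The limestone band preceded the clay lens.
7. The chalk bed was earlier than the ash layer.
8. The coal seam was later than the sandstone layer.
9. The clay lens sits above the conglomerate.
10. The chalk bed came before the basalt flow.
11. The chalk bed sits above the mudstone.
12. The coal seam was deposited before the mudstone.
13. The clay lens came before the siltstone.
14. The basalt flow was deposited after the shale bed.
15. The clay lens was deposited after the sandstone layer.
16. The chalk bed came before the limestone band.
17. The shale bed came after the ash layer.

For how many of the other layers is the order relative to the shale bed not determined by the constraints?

Forced before the shale bed: the ash layer, the chalk bed, the coal seam, the mudstone, and the sandstone layer; forced after the shale bed: the basalt flow, the clay lens, the limestone band, and the siltstone.
That leaves the conglomerate with no forced order relative to the shale bed — 1.

1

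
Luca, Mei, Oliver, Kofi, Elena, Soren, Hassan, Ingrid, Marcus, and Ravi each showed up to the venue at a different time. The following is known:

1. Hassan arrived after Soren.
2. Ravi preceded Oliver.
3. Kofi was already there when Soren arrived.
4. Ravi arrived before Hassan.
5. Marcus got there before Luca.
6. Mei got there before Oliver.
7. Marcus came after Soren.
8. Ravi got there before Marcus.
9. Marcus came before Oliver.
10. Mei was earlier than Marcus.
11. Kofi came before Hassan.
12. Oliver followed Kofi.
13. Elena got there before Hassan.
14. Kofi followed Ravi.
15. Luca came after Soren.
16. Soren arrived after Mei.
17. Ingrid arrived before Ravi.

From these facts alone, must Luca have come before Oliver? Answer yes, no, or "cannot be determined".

No chain of stated constraints runs from Luca to Oliver, and none runs from Oliver to Luca either.
So the relative order of Luca and Oliver is not fixed by the given facts.

cannot be determined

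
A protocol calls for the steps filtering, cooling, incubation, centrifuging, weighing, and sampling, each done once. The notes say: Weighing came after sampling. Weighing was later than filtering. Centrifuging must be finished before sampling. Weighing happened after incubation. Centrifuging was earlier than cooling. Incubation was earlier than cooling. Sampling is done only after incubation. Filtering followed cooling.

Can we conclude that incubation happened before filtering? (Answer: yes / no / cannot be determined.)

yes

Chain the constraints: incubation → cooling → filtering. Each link is directly stated, so incubation comes before filtering.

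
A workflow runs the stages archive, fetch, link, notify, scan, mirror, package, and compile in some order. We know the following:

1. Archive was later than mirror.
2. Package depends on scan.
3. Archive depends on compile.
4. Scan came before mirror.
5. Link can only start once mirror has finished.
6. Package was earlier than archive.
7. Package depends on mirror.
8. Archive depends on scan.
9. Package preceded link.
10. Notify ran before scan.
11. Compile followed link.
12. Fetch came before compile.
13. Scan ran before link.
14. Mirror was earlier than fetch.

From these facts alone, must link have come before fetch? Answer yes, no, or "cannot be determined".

No chain of stated constraints runs from link to fetch, and none runs from fetch to link either.
So the relative order of link and fetch is not fixed by the given facts.

cannot be determined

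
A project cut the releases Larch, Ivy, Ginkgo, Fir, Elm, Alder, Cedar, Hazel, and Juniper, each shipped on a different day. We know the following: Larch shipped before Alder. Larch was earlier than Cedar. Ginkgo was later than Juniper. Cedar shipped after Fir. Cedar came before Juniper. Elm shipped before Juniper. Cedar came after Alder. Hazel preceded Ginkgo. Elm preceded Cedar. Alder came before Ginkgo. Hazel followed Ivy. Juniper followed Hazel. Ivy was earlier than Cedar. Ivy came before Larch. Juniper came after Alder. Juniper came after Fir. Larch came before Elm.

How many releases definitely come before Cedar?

5

Directly stated before Cedar: Alder, Elm, Fir, Ivy, and Larch.
That's Alder, Elm, Fir, Ivy, and Larch — 5 in all.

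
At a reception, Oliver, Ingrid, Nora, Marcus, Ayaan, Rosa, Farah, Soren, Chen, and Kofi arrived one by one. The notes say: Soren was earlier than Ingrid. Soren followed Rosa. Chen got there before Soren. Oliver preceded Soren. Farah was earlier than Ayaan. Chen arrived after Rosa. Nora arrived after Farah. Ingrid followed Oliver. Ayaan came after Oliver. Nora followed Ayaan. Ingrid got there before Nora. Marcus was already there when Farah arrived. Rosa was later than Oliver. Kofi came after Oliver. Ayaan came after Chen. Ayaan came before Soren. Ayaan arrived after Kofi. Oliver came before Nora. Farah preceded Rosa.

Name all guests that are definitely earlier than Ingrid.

Ayaan, Chen, Farah, Kofi, Marcus, Oliver, Rosa, Soren

Directly stated before Ingrid: Oliver and Soren.
Ayaan reaches Ingrid via Ayaan → Soren → Ingrid.
Chen reaches Ingrid via Chen → Soren → Ingrid.
Farah reaches Ingrid via Farah → Rosa → Soren → Ingrid.
Likewise Kofi, Marcus, and Rosa each reach Ingrid by chaining the stated constraints.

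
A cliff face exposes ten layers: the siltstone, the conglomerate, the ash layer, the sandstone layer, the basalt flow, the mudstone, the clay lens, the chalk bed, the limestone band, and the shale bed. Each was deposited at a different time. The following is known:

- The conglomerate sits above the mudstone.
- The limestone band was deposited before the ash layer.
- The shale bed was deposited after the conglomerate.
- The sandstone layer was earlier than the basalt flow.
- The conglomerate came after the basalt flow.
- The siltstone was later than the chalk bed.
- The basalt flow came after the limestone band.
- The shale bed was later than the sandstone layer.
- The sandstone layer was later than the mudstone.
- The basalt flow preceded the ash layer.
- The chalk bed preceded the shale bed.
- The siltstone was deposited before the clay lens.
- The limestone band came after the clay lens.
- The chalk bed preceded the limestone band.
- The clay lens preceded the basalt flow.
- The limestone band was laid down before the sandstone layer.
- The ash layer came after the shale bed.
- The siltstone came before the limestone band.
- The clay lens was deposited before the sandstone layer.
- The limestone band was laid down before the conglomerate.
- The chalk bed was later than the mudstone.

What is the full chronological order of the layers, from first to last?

The constraints fix every adjacent pair, so only one ordering works:
the mudstone → the chalk bed → the siltstone → the clay lens → the limestone band → the sandstone layer → the basalt flow → the conglomerate → the shale bed → the ash layer.

the mudstone, the chalk bed, the siltstone, the clay lens, the limestone band, the sandstone layer, the basalt flow, the conglomerate, the shale bed, the ash layer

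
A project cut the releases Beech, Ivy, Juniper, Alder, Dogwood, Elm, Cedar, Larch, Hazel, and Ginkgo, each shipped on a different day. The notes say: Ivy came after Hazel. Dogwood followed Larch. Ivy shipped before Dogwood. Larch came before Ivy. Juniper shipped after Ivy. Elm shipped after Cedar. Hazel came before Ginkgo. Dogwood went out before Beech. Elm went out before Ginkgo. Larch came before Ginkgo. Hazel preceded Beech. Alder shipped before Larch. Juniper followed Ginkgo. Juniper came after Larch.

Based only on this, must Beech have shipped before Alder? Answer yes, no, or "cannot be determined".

Tracing the constraints gives Alder → Larch → Dogwood → Beech, so Alder must come before Beech.
That means Beech cannot be before Alder.

no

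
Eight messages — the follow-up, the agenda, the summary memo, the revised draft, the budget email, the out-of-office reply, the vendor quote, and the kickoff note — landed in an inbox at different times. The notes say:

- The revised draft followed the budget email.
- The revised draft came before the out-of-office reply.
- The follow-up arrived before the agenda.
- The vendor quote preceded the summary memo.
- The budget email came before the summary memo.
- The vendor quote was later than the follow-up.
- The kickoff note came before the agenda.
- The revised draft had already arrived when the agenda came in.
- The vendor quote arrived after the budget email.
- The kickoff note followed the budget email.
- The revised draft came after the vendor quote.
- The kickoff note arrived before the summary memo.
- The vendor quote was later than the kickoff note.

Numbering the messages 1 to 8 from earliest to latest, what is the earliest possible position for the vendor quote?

4

The budget email, the follow-up, and the kickoff note must all come before the vendor quote — 3 forced predecessors.
Nothing else is forced ahead of the vendor quote, so its earliest slot is position 3 + 1 = 4.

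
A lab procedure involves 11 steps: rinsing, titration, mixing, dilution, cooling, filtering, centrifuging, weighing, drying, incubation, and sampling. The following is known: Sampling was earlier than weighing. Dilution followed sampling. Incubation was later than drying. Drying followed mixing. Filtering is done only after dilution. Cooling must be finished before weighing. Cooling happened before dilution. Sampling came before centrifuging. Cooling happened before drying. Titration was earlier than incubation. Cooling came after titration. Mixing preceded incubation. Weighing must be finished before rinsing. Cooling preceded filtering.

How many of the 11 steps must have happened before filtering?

4

Directly stated before filtering: cooling and dilution.
Sampling reaches filtering via sampling → dilution → filtering.
Titration reaches filtering via titration → cooling → filtering.
That's cooling, dilution, sampling, and titration — 4 in all.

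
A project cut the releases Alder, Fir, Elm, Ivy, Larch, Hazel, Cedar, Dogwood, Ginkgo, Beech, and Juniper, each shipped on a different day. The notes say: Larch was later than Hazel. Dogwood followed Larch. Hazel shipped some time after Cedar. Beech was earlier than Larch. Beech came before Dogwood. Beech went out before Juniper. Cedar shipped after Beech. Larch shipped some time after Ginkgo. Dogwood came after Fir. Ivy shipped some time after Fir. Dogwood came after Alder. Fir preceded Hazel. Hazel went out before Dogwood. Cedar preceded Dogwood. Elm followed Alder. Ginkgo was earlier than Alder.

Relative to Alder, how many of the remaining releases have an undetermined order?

Forced before Alder: Ginkgo; forced after Alder: Dogwood and Elm.
That leaves Beech, Cedar, Fir, Hazel, Ivy, Juniper, and Larch with no forced order relative to Alder — 7.

7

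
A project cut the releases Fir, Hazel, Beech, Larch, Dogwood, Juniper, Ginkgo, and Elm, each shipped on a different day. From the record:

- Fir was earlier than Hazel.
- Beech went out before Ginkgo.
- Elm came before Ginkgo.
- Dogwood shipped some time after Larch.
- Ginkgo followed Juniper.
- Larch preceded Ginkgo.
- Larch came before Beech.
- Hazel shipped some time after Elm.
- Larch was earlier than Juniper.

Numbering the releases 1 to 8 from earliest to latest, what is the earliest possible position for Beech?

Larch must come before Beech — 1 forced predecessor.
Nothing else is forced ahead of Beech, so its earliest slot is position 1 + 1 = 2.

2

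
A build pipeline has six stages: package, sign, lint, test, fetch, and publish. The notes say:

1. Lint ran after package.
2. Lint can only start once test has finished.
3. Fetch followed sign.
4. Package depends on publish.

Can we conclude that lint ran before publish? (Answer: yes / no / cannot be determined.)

no

Tracing the constraints gives publish → package → lint, so publish must come before lint.
That means lint cannot be before publish.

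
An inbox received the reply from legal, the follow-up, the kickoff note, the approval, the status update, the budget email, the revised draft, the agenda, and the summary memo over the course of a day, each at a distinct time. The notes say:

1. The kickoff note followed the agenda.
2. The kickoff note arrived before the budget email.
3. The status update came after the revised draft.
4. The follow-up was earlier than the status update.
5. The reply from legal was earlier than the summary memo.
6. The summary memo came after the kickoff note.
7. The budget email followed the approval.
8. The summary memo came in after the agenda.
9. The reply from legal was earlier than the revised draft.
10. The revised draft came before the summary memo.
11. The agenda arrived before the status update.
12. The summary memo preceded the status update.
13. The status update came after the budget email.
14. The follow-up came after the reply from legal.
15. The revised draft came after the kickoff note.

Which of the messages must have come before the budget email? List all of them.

the agenda, the approval, the kickoff note

Directly stated before the budget email: the approval and the kickoff note.
The agenda reaches the budget email via the agenda → the kickoff note → the budget email.
No chain forces the summary memo (or any of the others) ahead of the budget email.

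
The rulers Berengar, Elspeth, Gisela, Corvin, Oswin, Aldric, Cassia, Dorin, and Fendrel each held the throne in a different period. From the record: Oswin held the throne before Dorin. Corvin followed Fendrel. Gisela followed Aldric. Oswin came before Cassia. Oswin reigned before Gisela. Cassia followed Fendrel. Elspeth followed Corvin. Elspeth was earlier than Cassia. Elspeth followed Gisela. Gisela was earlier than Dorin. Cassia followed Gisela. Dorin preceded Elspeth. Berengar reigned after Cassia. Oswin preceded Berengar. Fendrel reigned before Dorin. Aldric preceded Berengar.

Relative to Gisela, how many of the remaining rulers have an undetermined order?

Forced before Gisela: Aldric and Oswin; forced after Gisela: Berengar, Cassia, Dorin, and Elspeth.
That leaves Corvin and Fendrel with no forced order relative to Gisela — 2.

2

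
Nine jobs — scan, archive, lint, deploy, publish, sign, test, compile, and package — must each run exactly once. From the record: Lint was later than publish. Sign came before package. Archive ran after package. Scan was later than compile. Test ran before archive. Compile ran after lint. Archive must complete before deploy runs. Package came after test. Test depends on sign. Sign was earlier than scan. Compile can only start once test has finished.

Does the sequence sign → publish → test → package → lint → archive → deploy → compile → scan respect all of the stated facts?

yes

Check each stated constraint against the proposed order — e.g. test is ahead of compile; sign is ahead of scan. Every pair is in the required order; nothing is violated.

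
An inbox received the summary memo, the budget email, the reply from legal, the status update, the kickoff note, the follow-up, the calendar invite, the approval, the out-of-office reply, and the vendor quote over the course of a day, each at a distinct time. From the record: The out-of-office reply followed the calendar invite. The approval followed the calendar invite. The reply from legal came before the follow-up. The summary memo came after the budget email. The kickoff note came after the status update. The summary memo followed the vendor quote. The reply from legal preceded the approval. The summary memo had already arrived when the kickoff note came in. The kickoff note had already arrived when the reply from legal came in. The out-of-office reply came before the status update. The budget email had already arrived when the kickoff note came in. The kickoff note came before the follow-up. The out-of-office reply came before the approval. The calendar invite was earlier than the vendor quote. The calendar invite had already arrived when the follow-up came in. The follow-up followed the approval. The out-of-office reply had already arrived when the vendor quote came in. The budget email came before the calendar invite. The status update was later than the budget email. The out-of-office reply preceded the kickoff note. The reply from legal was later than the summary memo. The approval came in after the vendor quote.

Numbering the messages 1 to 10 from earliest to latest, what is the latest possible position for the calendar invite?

The calendar invite must come before the approval, the follow-up, the kickoff note, the out-of-office reply, the reply from legal, the status update, the summary memo, and the vendor quote — 8 messages forced after it.
Everything else can be placed before the calendar invite in some valid order, so the calendar invite can sit as late as position 10 − 8 = 2.

2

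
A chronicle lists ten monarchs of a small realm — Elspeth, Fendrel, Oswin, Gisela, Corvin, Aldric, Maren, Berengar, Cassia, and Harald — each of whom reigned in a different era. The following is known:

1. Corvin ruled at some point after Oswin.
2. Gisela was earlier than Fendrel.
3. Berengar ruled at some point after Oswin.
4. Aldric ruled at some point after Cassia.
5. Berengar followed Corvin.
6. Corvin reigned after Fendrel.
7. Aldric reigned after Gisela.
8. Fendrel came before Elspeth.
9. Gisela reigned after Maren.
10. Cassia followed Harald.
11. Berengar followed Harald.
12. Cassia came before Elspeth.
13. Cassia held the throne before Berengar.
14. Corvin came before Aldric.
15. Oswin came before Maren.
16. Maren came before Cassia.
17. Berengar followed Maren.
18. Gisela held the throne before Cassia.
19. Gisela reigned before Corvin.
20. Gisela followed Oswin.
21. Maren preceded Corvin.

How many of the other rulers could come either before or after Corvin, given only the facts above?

3

Forced before Corvin: Fendrel, Gisela, Maren, and Oswin; forced after Corvin: Aldric and Berengar.
That leaves Cassia, Elspeth, and Harald with no forced order relative to Corvin — 3.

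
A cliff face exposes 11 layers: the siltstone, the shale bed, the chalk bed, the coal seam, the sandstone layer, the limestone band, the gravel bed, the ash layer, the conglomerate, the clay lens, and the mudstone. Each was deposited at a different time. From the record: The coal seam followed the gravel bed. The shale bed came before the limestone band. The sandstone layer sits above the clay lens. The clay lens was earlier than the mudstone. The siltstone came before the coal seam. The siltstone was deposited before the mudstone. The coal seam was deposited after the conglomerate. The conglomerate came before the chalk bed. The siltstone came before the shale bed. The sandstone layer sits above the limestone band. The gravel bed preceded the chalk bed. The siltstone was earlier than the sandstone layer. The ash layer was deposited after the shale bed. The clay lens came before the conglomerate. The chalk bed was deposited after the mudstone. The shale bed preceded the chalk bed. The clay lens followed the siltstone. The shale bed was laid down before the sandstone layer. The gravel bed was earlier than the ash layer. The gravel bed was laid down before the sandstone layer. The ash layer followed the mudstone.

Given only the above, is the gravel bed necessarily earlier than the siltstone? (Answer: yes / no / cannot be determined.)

No chain of stated constraints runs from the gravel bed to the siltstone, and none runs from the siltstone to the gravel bed either.
So the relative order of the gravel bed and the siltstone is not fixed by the given facts.

cannot be determined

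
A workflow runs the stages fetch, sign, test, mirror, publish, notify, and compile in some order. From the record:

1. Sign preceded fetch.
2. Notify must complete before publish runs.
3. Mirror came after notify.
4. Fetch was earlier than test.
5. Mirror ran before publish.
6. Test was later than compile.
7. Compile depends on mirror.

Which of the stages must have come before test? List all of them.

compile, fetch, mirror, notify, sign

Directly stated before test: compile and fetch.
Mirror reaches test via mirror → compile → test.
Notify reaches test via notify → mirror → compile → test.
Sign reaches test via sign → fetch → test.
No chain forces publish ahead of test.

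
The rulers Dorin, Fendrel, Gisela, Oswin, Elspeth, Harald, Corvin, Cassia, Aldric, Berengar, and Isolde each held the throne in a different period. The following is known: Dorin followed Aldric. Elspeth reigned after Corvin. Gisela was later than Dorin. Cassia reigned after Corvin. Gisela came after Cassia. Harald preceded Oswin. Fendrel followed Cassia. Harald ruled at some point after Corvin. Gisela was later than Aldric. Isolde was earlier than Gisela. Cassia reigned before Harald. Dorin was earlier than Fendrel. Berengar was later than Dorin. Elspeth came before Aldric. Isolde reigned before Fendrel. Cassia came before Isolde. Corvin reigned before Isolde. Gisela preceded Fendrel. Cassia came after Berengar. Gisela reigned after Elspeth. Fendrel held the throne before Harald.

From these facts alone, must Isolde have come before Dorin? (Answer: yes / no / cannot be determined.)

no

Tracing the constraints gives Dorin → Berengar → Cassia → Isolde, so Dorin must come before Isolde.
That means Isolde cannot be before Dorin.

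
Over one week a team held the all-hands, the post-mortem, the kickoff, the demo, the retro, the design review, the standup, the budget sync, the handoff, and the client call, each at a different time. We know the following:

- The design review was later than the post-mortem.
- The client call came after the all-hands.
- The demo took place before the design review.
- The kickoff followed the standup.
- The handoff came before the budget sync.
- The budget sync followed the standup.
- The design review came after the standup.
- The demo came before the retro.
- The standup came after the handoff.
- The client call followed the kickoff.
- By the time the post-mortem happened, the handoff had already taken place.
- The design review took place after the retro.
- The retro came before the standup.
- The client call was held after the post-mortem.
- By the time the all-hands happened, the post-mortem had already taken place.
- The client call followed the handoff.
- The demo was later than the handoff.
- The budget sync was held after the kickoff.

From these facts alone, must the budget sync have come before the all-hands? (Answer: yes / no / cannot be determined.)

No chain of stated constraints runs from the budget sync to the all-hands, and none runs from the all-hands to the budget sync either.
So the relative order of the budget sync and the all-hands is not fixed by the given facts.

cannot be determined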